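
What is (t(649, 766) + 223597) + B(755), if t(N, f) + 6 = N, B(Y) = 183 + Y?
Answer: 225178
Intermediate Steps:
t(N, f) = -6 + N
(t(649, 766) + 223597) + B(755) = ((-6 + 649) + 223597) + (183 + 755) = (643 + 223597) + 938 = 224240 + 938 = 225178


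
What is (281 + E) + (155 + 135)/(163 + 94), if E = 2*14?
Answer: 79703/257 ≈ 310.13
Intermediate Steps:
E = 28
(281 + E) + (155 + 135)/(163 + 94) = (281 + 28) + (155 + 135)/(163 + 94) = 309 + 290/257 = 79703/257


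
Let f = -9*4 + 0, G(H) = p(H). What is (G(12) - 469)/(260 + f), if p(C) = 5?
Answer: -29/14 ≈ -2.0714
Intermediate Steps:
G(H) = 5
f = -36 (f = -36 + 0 = -36)
(G(12) - 469)/(260 + f) = (5 - 469)/(260 - 36) = -464/224 = -464*1/224 = -29/14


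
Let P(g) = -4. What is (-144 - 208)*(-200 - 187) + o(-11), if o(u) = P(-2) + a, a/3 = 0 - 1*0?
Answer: 136220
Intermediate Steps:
a = 0 (a = 3*(0 - 1*0) = 3*(0 + 0) = 3*0 = 0)
o(u) = -4 (o(u) = -4 + 0 = -4)
(-144 - 208)*(-200 - 187) + o(-11) = (-144 - 208)*(-200 - 187) - 4 = -352*(-387) - 4 = 136224 - 4 = 136220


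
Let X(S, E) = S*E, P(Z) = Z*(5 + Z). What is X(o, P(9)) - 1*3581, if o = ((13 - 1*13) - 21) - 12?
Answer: -7739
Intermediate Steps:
o = -33 (o = ((13 - 13) - 21) - 12 = (0 - 21) - 12 = -21 - 12 = -33)
X(S, E) = E*S
X(o, P(9)) - 1*3581 = (9*(5 + 9))*(-33) - 1*3581 = (9*14)*(-33) - 3581 = 126*(-33) - 3581 = -4158 - 3581 = -7739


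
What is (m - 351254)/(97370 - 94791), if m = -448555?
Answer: -799809/2579 ≈ -310.12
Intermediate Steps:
(m - 351254)/(97370 - 94791) = (-448555 - 351254)/(97370 - 94791) = -799809/2579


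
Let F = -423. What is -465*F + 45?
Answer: 196740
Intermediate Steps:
-465*F + 45 = -465*(-423) + 45 = 196695 + 45 = 196740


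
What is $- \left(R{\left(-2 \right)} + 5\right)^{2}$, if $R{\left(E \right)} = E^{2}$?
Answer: $-81$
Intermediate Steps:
$- \left(R{\left(-2 \right)} + 5\right)^{2} = - \left(\left(-2\right)^{2} + 5\right)^{2} = - \left(4 + 5\right)^{2} = - 9^{2} = \left(-1\right) 81 = -81$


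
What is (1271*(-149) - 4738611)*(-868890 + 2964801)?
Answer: -10328628448890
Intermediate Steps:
(1271*(-149) - 4738611)*(-868890 + 2964801) = (-189379 - 4738611)*2095911 = -4927990*2095911 = -10328628448890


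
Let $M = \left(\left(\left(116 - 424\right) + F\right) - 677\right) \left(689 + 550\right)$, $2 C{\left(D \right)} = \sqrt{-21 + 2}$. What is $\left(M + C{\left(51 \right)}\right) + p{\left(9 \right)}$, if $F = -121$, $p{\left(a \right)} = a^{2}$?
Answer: $-1370253 + \frac{i \sqrt{19}}{2} \approx -1.3703 \cdot 10^{6} + 2.1795 i$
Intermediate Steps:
$C{\left(D \right)} = \frac{i \sqrt{19}}{2}$ ($C{\left(D \right)} = \frac{\sqrt{-21 + 2}}{2} = \frac{\sqrt{-19}}{2} = \frac{i \sqrt{19}}{2}$)
$M = -1370334$ ($M = \left(\left(\left(116 - 424\right) - 121\right) - 677\right) \left(689 + 550\right) = \left(\left(-308 - 121\right) - 677\right) 1239 = \left(-429 - 677\right) 1239 = \left(-1106\right) 1239 = -1370334$)
$\left(M + C{\left(51 \right)}\right) + p{\left(9 \right)} = \left(-1370334 + \frac{i \sqrt{19}}{2}\right) + 9^{2} = \left(-1370334 + \frac{i \sqrt{19}}{2}\right) + 81 = -1370253 + \frac{i \sqrt{19}}{2}$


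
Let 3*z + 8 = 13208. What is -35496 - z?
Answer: -39896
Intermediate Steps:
z = 4400 (z = -8/3 + (⅓)*13208 = -8/3 + 13208/3 = 4400)
-35496 - z = -35496 - 1*4400 = -35496 - 4400 = -39896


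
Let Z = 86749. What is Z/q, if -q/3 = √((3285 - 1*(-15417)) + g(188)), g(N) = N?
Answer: -86749*√18890/56670 ≈ -210.39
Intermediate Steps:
q = -3*√18890 (q = -3*√((3285 - 1*(-15417)) + 188) = -3*√((3285 + 15417) + 188) = -3*√(18702 + 188) = -3*√18890 ≈ -412.32)
Z/q = 86749/((-3*√18890)) = 86749*(-√18890/56670) = -86749*√18890/56670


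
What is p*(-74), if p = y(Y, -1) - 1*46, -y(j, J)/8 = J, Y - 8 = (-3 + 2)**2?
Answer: 2812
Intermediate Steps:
Y = 9 (Y = 8 + (-3 + 2)**2 = 8 + (-1)**2 = 8 + 1 = 9)
y(j, J) = -8*J
p = -38 (p = -8*(-1) - 1*46 = 8 - 46 = -38)
p*(-74) = -38*(-74) = 2812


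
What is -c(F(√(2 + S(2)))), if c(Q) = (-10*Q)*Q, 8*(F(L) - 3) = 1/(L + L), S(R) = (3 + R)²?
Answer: 311045/3456 + 5*√3/12 ≈ 90.723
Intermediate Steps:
F(L) = 3 + 1/(16*L) (F(L) = 3 + 1/(8*(L + L)) = 3 + 1/(8*((2*L))) = 3 + (1/(2*L))/8 = 3 + 1/(16*L))
c(Q) = -10*Q²
-c(F(√(2 + S(2)))) = -(-10)*(3 + 1/(16*(√(2 + (3 + 2)²))))² = -(-10)*(3 + 1/(16*(√(2 + 5²))))² = -(-10)*(3 + 1/(16*(√(2 + 25))))² = -(-10)*(3 + 1/(16*(√27)))² = -(-10)*(3 + 1/(16*((3*√3))))² = -(-10)*(3 + (√3/9)/16)² = -(-10)*(3 + √3/144)² = 10*(3 + √3/144)²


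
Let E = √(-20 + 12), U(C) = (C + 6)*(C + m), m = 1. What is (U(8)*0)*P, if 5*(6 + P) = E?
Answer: 0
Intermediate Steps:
U(C) = (1 + C)*(6 + C) (U(C) = (C + 6)*(C + 1) = (6 + C)*(1 + C) = (1 + C)*(6 + C))
E = 2*I*√2 (E = √(-8) = 2*I*√2 ≈ 2.8284*I)
P = -6 + 2*I*√2/5 (P = -6 + (2*I*√2)/5 = -6 + 2*I*√2/5 ≈ -6.0 + 0.56569*I)
(U(8)*0)*P = ((6 + 8² + 7*8)*0)*(-6 + 2*I*√2/5) = ((6 + 64 + 56)*0)*(-6 + 2*I*√2/5) = (126*0)*(-6 + 2*I*√2/5) = 0*(-6 + 2*I*√2/5) = 0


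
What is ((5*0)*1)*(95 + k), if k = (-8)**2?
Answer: 0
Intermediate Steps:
k = 64
((5*0)*1)*(95 + k) = ((5*0)*1)*(95 + 64) = (0*1)*159 = 0*159 = 0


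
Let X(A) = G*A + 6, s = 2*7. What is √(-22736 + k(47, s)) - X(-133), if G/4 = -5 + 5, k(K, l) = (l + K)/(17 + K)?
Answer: -6 + I*√1455043/8 ≈ -6.0 + 150.78*I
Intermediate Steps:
s = 14
k(K, l) = (K + l)/(17 + K)
G = 0 (G = 4*(-5 + 5) = 4*0 = 0)
X(A) = 6 (X(A) = 0*A + 6 = 0 + 6 = 6)
√(-22736 + k(47, s)) - X(-133) = √(-22736 + (47 + 14)/(17 + 47)) - 1*6 = √(-22736 + 61/64) - 6 = √(-1455043/64) - 6 = I*√1455043/8 - 6 = -6 + I*√1455043/8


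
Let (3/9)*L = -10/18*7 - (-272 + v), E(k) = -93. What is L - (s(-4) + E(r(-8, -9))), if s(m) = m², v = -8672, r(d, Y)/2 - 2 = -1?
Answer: 80692/3 ≈ 26897.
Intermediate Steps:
r(d, Y) = 2 (r(d, Y) = 4 + 2*(-1) = 4 - 2 = 2)
L = 80461/3 (L = 3*(-10/18*7 - (-272 - 8672)) = 3*(-10/18*7 - 1*(-8944)) = 3*(-5*⅑*7 + 8944) = 3*(-5/9*7 + 8944) = 3*(-35/9 + 8944) = 3*(80461/9) = 80461/3 ≈ 26820.)
L - (s(-4) + E(r(-8, -9))) = 80461/3 - ((-4)² - 93) = 80461/3 - (16 - 93) = 80461/3 - 1*(-77) = 80461/3 + 77 = 80692/3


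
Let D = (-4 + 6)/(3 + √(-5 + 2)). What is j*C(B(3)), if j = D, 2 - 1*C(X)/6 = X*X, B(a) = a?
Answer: -21 + 7*I*√3 ≈ -21.0 + 12.124*I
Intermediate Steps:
C(X) = 12 - 6*X² (C(X) = 12 - 6*X*X = 12 - 6*X²)
D = 2/(3 + I*√3) (D = 2/(3 + √(-3)) = 2/(3 + I*√3) ≈ 0.5 - 0.28868*I)
j = ½ - I*√3/6 ≈ 0.5 - 0.28868*I
j*C(B(3)) = (½ - I*√3/6)*(12 - 6*3²) = (½ - I*√3/6)*(12 - 6*9) = (½ - I*√3/6)*(12 - 54) = (½ - I*√3/6)*(-42) = -21 + 7*I*√3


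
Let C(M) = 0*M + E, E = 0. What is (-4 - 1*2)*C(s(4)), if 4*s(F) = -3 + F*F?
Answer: 0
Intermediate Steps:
s(F) = -¾ + F²/4 (s(F) = (-3 + F*F)/4 = (-3 + F²)/4 = -¾ + F²/4)
C(M) = 0 (C(M) = 0*M + 0 = 0 + 0 = 0)
(-4 - 1*2)*C(s(4)) = (-4 - 1*2)*0 = (-4 - 2)*0 = -6*0 = 0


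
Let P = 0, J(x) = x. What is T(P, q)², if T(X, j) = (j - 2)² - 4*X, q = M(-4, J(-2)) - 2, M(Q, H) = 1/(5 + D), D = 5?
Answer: 2313441/10000 ≈ 231.34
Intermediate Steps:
M(Q, H) = ⅒ (M(Q, H) = 1/(5 + 5) = 1/10 = ⅒)
q = -19/10 (q = ⅒ - 2 = -19/10 ≈ -1.9000)
T(X, j) = (-2 + j)² - 4*X
T(P, q)² = ((-2 - 19/10)² - 4*0)² = ((-39/10)² + 0)² = (1521/100 + 0)² = (1521/100)² = 2313441/10000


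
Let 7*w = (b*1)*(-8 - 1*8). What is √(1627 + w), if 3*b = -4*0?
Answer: √1627 ≈ 40.336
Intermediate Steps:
b = 0 (b = (-4*0)/3 = (⅓)*0 = 0)
w = 0 (w = ((0*1)*(-8 - 1*8))/7 = (0*(-8 - 8))/7 = (0*(-16))/7 = (⅐)*0 = 0)
√(1627 + w) = √(1627 + 0) = √1627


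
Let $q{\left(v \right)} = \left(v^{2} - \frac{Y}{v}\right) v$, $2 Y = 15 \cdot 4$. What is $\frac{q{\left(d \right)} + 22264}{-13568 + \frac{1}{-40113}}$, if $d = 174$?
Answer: $- \frac{212208119154}{544253185} \approx -389.91$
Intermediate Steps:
$Y = 30$ ($Y = \frac{15 \cdot 4}{2} = \frac{1}{2} \cdot 60 = 30$)
$q{\left(v \right)} = v \left(v^{2} - \frac{30}{v}\right)$ ($q{\left(v \right)} = \left(v^{2} - \frac{30}{v}\right) v = v \left(v^{2} - \frac{30}{v}\right)$)
$\frac{q{\left(d \right)} + 22264}{-13568 + \frac{1}{-40113}} = \frac{\left(-30 + 174^{3}\right) + 22264}{-13568 + \frac{1}{-40113}} = \frac{\left(-30 + 5268024\right) + 22264}{-13568 - \frac{1}{40113}} = \frac{5267994 + 22264}{- \frac{544253185}{40113}} = 5290258 \left(- \frac{40113}{544253185}\right) = - \frac{212208119154}{544253185}$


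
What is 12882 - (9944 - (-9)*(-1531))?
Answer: 16717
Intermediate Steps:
12882 - (9944 - (-9)*(-1531)) = 12882 - (9944 - 1*13779) = 12882 - (9944 - 13779) = 12882 - 1*(-3835) = 12882 + 3835 = 16717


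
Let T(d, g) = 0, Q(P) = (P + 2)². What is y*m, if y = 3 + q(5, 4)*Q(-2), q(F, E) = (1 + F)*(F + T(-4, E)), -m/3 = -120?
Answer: 1080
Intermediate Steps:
Q(P) = (2 + P)²
m = 360 (m = -3*(-120) = 360)
q(F, E) = F*(1 + F) (q(F, E) = (1 + F)*(F + 0) = (1 + F)*F = F*(1 + F))
y = 3 (y = 3 + (5*(1 + 5))*(2 - 2)² = 3 + (5*6)*0² = 3 + 30*0 = 3 + 0 = 3)
y*m = 3*360 = 1080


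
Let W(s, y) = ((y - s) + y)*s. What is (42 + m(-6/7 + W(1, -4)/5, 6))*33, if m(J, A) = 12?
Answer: 1782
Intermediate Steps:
W(s, y) = s*(-s + 2*y) (W(s, y) = (-s + 2*y)*s = s*(-s + 2*y))
(42 + m(-6/7 + W(1, -4)/5, 6))*33 = (42 + 12)*33 = 54*33 = 1782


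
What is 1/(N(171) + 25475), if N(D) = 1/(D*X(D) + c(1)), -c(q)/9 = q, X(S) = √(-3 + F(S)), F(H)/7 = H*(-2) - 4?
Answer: 1806419665341/46018540974332701 + 855*I*√97/46018540974332701 ≈ 3.9254e-5 + 1.8299e-13*I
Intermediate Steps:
F(H) = -28 - 14*H (F(H) = 7*(H*(-2) - 4) = 7*(-2*H - 4) = 7*(-4 - 2*H) = -28 - 14*H)
X(S) = √(-31 - 14*S) (X(S) = √(-3 + (-28 - 14*S)) = √(-31 - 14*S))
c(q) = -9*q
N(D) = 1/(-9 + D*√(-31 - 14*D)) (N(D) = 1/(D*√(-31 - 14*D) - 9*1) = 1/(D*√(-31 - 14*D) - 9) = 1/(-9 + D*√(-31 - 14*D)))
1/(N(171) + 25475) = 1/(1/(-9 + 171*√(-31 - 14*171)) + 25475) = 1/(1/(-9 + 171*√(-31 - 2394)) + 25475) = 1/(1/(-9 + 171*√(-2425)) + 25475) = 1/(1/(-9 + 171*(5*I*√97)) + 25475) = 1/(1/(-9 + 855*I*√97) + 25475) = 1/(25475 + 1/(-9 + 855*I*√97))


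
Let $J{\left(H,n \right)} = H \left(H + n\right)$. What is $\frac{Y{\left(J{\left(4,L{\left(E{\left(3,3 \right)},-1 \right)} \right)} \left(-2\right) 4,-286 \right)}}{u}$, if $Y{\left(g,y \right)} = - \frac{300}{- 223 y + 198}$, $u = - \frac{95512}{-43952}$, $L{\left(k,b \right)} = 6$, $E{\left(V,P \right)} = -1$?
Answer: $- \frac{206025}{95476183} \approx -0.0021579$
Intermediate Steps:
$u = \frac{11939}{5494}$ ($u = \left(-95512\right) \left(- \frac{1}{43952}\right) = \frac{11939}{5494} \approx 2.1731$)
$Y{\left(g,y \right)} = - \frac{300}{198 - 223 y}$
$\frac{Y{\left(J{\left(4,L{\left(E{\left(3,3 \right)},-1 \right)} \right)} \left(-2\right) 4,-286 \right)}}{u} = \frac{300 \frac{1}{-198 + 223 \left(-286\right)}}{\frac{11939}{5494}} = \frac{300}{-198 - 63778} \cdot \frac{5494}{11939} = \frac{300}{-63976} \cdot \frac{5494}{11939} = 300 \left(- \frac{1}{63976}\right) \frac{5494}{11939} = \left(- \frac{75}{15994}\right) \frac{5494}{11939} = - \frac{206025}{95476183}$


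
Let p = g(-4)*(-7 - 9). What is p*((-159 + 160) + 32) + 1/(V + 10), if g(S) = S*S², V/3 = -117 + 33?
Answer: 8177663/242 ≈ 33792.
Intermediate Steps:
V = -252 (V = 3*(-117 + 33) = 3*(-84) = -252)
g(S) = S³
p = 1024 (p = (-4)³*(-7 - 9) = -64*(-16) = 1024)
p*((-159 + 160) + 32) + 1/(V + 10) = 1024*((-159 + 160) + 32) + 1/(-252 + 10) = 1024*(1 + 32) + 1/(-242) = 1024*33 - 1/242 = 33792 - 1/242 = 8177663/242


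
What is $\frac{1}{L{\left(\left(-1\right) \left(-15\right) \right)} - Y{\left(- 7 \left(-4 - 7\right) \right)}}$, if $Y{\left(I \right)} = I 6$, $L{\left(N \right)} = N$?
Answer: $- \frac{1}{447} \approx -0.0022371$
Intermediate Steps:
$Y{\left(I \right)} = 6 I$
$\frac{1}{L{\left(\left(-1\right) \left(-15\right) \right)} - Y{\left(- 7 \left(-4 - 7\right) \right)}} = \frac{1}{\left(-1\right) \left(-15\right) - 6 \left(- 7 \left(-4 - 7\right)\right)} = \frac{1}{15 - 6 \left(\left(-7\right) \left(-11\right)\right)} = \frac{1}{15 - 6 \cdot 77} = \frac{1}{15 - 462} = \frac{1}{-447} = - \frac{1}{447}$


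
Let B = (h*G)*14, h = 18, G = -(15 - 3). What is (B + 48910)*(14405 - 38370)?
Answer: -1099657990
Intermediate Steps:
G = -12 (G = -1*12 = -12)
B = -3024 (B = (18*(-12))*14 = -216*14 = -3024)
(B + 48910)*(14405 - 38370) = (-3024 + 48910)*(14405 - 38370) = 45886*(-23965) = -1099657990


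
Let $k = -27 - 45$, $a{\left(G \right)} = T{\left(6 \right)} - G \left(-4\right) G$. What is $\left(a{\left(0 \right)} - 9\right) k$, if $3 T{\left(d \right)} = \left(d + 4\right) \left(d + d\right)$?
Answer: $-2232$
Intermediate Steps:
$T{\left(d \right)} = \frac{2 d \left(4 + d\right)}{3}$ ($T{\left(d \right)} = \frac{\left(d + 4\right) \left(d + d\right)}{3} = \frac{\left(4 + d\right) 2 d}{3} = \frac{2 d \left(4 + d\right)}{3}$)
$a{\left(G \right)} = 40 + 4 G^{2}$ ($a{\left(G \right)} = \frac{2}{3} \cdot 6 \left(4 + 6\right) - G \left(-4\right) G = \frac{2}{3} \cdot 6 \cdot 10 - - 4 G G = 40 - - 4 G^{2} = 40 + 4 G^{2}$)
$k = -72$
$\left(a{\left(0 \right)} - 9\right) k = \left(\left(40 + 4 \cdot 0^{2}\right) - 9\right) \left(-72\right) = \left(\left(40 + 4 \cdot 0\right) - 9\right) \left(-72\right) = \left(\left(40 + 0\right) - 9\right) \left(-72\right) = \left(40 - 9\right) \left(-72\right) = 31 \left(-72\right) = -2232$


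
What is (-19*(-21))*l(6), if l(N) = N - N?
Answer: 0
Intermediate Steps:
l(N) = 0
(-19*(-21))*l(6) = -19*(-21)*0 = 399*0 = 0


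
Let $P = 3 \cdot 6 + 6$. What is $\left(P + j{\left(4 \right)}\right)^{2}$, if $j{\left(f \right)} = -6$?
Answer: $324$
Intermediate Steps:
$P = 24$ ($P = 18 + 6 = 24$)
$\left(P + j{\left(4 \right)}\right)^{2} = \left(24 - 6\right)^{2} = 18^{2} = 324$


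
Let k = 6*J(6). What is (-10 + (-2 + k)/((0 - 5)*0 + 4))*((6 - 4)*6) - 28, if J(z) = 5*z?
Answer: 386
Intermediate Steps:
k = 180 (k = 6*(5*6) = 6*30 = 180)
(-10 + (-2 + k)/((0 - 5)*0 + 4))*((6 - 4)*6) - 28 = (-10 + (-2 + 180)/((0 - 5)*0 + 4))*((6 - 4)*6) - 28 = (-10 + 178/(-5*0 + 4))*(2*6) - 28 = (-10 + 178/(0 + 4))*12 - 28 = (-10 + 178/4)*12 - 28 = (-10 + 178*(¼))*12 - 28 = (-10 + 89/2)*12 - 28 = (69/2)*12 - 28 = 414 - 28 = 386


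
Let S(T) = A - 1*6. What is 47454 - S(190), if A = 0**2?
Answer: 47460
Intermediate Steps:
A = 0
S(T) = -6 (S(T) = 0 - 1*6 = 0 - 6 = -6)
47454 - S(190) = 47454 - 1*(-6) = 47454 + 6 = 47460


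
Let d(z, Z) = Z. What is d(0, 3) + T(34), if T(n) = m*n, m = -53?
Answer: -1799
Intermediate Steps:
T(n) = -53*n
d(0, 3) + T(34) = 3 - 53*34 = 3 - 1802 = -1799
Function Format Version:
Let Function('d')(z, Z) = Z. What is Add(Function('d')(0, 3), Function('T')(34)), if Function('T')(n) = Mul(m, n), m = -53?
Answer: -1799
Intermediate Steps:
Function('T')(n) = Mul(-53, n)
Add(Function('d')(0, 3), Function('T')(34)) = Add(3, Mul(-53, 34)) = Add(3, -1802) = -1799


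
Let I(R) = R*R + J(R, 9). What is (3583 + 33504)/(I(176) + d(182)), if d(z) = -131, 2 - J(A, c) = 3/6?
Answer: 74174/61693 ≈ 1.2023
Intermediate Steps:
J(A, c) = 3/2 (J(A, c) = 2 - 3/6 = 2 - 1*1/2 = 2 - 1/2 = 3/2)
I(R) = 3/2 + R**2 (I(R) = R*R + 3/2 = R**2 + 3/2 = 3/2 + R**2)
(3583 + 33504)/(I(176) + d(182)) = (3583 + 33504)/((3/2 + 176**2) - 131) = 37087/((3/2 + 30976) - 131) = 37087/(61955/2 - 131) = 37087/(61693/2) = 37087*(2/61693) = 74174/61693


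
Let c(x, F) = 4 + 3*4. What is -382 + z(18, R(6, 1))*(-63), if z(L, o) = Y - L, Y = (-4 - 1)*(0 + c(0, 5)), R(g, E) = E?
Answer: 5792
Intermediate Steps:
c(x, F) = 16 (c(x, F) = 4 + 12 = 16)
Y = -80 (Y = (-4 - 1)*(0 + 16) = -5*16 = -80)
z(L, o) = -80 - L
-382 + z(18, R(6, 1))*(-63) = -382 + (-80 - 1*18)*(-63) = -382 + (-80 - 18)*(-63) = -382 - 98*(-63) = -382 + 6174 = 5792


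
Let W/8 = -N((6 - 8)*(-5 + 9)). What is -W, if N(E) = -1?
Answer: -8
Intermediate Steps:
W = 8 (W = 8*(-1*(-1)) = 8*1 = 8)
-W = -1*8 = -8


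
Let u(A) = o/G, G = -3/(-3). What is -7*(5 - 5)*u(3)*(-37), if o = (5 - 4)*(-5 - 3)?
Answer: 0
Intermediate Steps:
G = 1 (G = -3*(-1/3) = 1)
o = -8 (o = 1*(-8) = -8)
u(A) = -8 (u(A) = -8/1 = -8*1 = -8)
-7*(5 - 5)*u(3)*(-37) = -7*(5 - 5)*(-8)*(-37) = -0*(-8)*(-37) = -7*0*(-37) = 0*(-37) = 0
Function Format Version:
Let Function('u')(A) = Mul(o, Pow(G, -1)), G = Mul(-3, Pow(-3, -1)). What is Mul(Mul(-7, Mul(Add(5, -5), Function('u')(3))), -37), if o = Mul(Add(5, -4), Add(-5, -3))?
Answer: 0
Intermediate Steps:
G = 1 (G = Mul(-3, Rational(-1, 3)) = 1)
o = -8 (o = Mul(1, -8) = -8)
Function('u')(A) = -8 (Function('u')(A) = Mul(-8, Pow(1, -1)) = Mul(-8, 1) = -8)
Mul(Mul(-7, Mul(Add(5, -5), Function('u')(3))), -37) = Mul(Mul(-7, Mul(Add(5, -5), -8)), -37) = Mul(Mul(-7, Mul(0, -8)), -37) = Mul(Mul(-7, 0), -37) = Mul(0, -37) = 0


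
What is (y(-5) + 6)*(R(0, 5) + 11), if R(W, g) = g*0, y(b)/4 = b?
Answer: -154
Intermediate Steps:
y(b) = 4*b
R(W, g) = 0
(y(-5) + 6)*(R(0, 5) + 11) = (4*(-5) + 6)*(0 + 11) = (-20 + 6)*11 = -14*11 = -154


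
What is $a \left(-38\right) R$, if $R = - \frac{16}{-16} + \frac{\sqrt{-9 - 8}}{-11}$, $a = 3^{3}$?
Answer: $-1026 + \frac{1026 i \sqrt{17}}{11} \approx -1026.0 + 384.57 i$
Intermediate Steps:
$a = 27$
$R = 1 - \frac{i \sqrt{17}}{11}$ ($R = \left(-16\right) \left(- \frac{1}{16}\right) + \sqrt{-17} \left(- \frac{1}{11}\right) = 1 + i \sqrt{17} \left(- \frac{1}{11}\right) = 1 - \frac{i \sqrt{17}}{11} \approx 1.0 - 0.37483 i$)
$a \left(-38\right) R = 27 \left(-38\right) \left(1 - \frac{i \sqrt{17}}{11}\right) = - 1026 \left(1 - \frac{i \sqrt{17}}{11}\right) = -1026 + \frac{1026 i \sqrt{17}}{11}$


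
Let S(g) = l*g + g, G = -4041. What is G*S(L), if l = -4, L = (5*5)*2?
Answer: 606150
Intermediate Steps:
L = 50 (L = 25*2 = 50)
S(g) = -3*g (S(g) = -4*g + g = -3*g)
G*S(L) = -(-12123)*50 = -4041*(-150) = 606150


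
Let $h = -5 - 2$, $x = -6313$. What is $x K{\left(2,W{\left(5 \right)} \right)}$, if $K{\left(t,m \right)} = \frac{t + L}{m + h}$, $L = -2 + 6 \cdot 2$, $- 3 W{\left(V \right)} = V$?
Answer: $\frac{113634}{13} \approx 8741.1$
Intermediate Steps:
$W{\left(V \right)} = - \frac{V}{3}$
$L = 10$ ($L = -2 + 12 = 10$)
$h = -7$
$K{\left(t,m \right)} = \frac{10 + t}{-7 + m}$ ($K{\left(t,m \right)} = \frac{t + 10}{m - 7} = \frac{10 + t}{-7 + m}$)
$x K{\left(2,W{\left(5 \right)} \right)} = - 6313 \frac{10 + 2}{-7 - \frac{5}{3}} = - 6313 \frac{1}{-7 - \frac{5}{3}} \cdot 12 = - 6313 \frac{1}{- \frac{26}{3}} \cdot 12 = - 6313 \left(\left(- \frac{3}{26}\right) 12\right) = \left(-6313\right) \left(- \frac{18}{13}\right) = \frac{113634}{13}$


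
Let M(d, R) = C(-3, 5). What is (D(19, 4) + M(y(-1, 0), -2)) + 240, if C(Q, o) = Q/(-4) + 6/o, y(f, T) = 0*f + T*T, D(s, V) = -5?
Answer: 4739/20 ≈ 236.95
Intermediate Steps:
y(f, T) = T**2 (y(f, T) = 0 + T**2 = T**2)
C(Q, o) = 6/o - Q/4 (C(Q, o) = Q*(-1/4) + 6/o = -Q/4 + 6/o = 6/o - Q/4)
M(d, R) = 39/20 (M(d, R) = 6/5 - 1/4*(-3) = 6*(1/5) + 3/4 = 6/5 + 3/4 = 39/20)
(D(19, 4) + M(y(-1, 0), -2)) + 240 = (-5 + 39/20) + 240 = -61/20 + 240 = 4739/20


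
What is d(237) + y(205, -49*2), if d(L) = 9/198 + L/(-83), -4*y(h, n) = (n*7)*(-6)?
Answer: -1884085/1826 ≈ -1031.8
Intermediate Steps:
y(h, n) = 21*n/2 (y(h, n) = -n*7*(-6)/4 = -7*n*(-6)/4 = -(-21)*n/2 = 21*n/2)
d(L) = 1/22 - L/83 (d(L) = 9*(1/198) + L*(-1/83) = 1/22 - L/83)
d(237) + y(205, -49*2) = (1/22 - 1/83*237) + 21*(-49*2)/2 = (1/22 - 237/83) + (21/2)*(-98) = -5131/1826 - 1029 = -1884085/1826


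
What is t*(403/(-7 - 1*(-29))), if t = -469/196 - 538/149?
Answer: -917631/8344 ≈ -109.97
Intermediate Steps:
t = -25047/4172 (t = -469*1/196 - 538*1/149 = -67/28 - 538/149 = -25047/4172 ≈ -6.0036)
t*(403/(-7 - 1*(-29))) = -10093941/(4172*(-7 - 1*(-29))) = -10093941/(4172*(-7 + 29)) = -10093941/(4172*22) = -25047/4172*403/22 = -917631/8344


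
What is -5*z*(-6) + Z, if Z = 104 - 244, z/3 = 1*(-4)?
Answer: -500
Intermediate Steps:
z = -12 (z = 3*(1*(-4)) = 3*(-4) = -12)
Z = -140
-5*z*(-6) + Z = -5*(-12)*(-6) - 140 = 60*(-6) - 140 = -360 - 140 = -500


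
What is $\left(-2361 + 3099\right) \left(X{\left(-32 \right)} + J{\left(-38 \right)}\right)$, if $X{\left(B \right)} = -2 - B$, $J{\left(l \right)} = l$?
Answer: $-5904$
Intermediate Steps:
$\left(-2361 + 3099\right) \left(X{\left(-32 \right)} + J{\left(-38 \right)}\right) = \left(-2361 + 3099\right) \left(\left(-2 - -32\right) - 38\right) = 738 \left(\left(-2 + 32\right) - 38\right) = 738 \left(30 - 38\right) = 738 \left(-8\right) = -5904$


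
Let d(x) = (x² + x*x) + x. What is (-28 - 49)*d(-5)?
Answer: -3465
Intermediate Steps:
d(x) = x + 2*x² (d(x) = (x² + x²) + x = 2*x² + x = x + 2*x²)
(-28 - 49)*d(-5) = (-28 - 49)*(-5*(1 + 2*(-5))) = -(-385)*(1 - 10) = -(-385)*(-9) = -77*45 = -3465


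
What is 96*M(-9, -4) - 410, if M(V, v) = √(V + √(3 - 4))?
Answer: -410 + 96*√(-9 + I) ≈ -394.02 + 288.44*I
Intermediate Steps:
M(V, v) = √(I + V) (M(V, v) = √(V + √(-1)) = √(V + I) = √(I + V))
96*M(-9, -4) - 410 = 96*√(I - 9) - 410 = 96*√(-9 + I) - 410 = -410 + 96*√(-9 + I)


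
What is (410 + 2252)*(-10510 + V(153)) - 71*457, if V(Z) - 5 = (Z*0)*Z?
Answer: -27996757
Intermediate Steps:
V(Z) = 5 (V(Z) = 5 + (Z*0)*Z = 5 + 0*Z = 5 + 0 = 5)
(410 + 2252)*(-10510 + V(153)) - 71*457 = (410 + 2252)*(-10510 + 5) - 71*457 = 2662*(-10505) - 1*32447 = -27964310 - 32447 = -27996757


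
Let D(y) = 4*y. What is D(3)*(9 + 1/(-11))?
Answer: 1176/11 ≈ 106.91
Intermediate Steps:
D(3)*(9 + 1/(-11)) = (4*3)*(9 + 1/(-11)) = 12*(9 - 1/11) = 12*(98/11) = 1176/11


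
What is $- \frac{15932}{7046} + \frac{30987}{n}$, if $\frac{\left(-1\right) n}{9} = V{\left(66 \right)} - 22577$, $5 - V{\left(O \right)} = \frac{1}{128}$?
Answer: $- \frac{21462902430}{10178711491} \approx -2.1086$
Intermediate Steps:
$V{\left(O \right)} = \frac{639}{128}$ ($V{\left(O \right)} = 5 - \frac{1}{128} = \frac{639}{128}$)
$n = \frac{26002953}{128}$ ($n = - 9 \left(\frac{639}{128} - 22577\right) = \left(-9\right) \left(- \frac{2889217}{128}\right) = \frac{26002953}{128} \approx 2.0315 \cdot 10^{5}$)
$- \frac{15932}{7046} + \frac{30987}{n} = - \frac{15932}{7046} + \frac{30987}{\frac{26002953}{128}} = \left(-15932\right) \frac{1}{7046} + 30987 \cdot \frac{128}{26002953} = - \frac{7966}{3523} + \frac{440704}{2889217} = - \frac{21462902430}{10178711491}$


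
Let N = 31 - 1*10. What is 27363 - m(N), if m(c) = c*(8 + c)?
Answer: 26754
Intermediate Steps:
N = 21 (N = 31 - 10 = 21)
27363 - m(N) = 27363 - 21*(8 + 21) = 27363 - 21*29 = 27363 - 1*609 = 27363 - 609 = 26754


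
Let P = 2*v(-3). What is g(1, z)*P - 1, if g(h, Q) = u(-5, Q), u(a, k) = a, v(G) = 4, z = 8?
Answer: -41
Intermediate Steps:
g(h, Q) = -5
P = 8 (P = 2*4 = 8)
g(1, z)*P - 1 = -5*8 - 1 = -40 - 1 = -41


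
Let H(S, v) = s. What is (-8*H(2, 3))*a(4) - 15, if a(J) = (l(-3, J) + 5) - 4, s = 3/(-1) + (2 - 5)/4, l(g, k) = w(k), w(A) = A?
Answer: 135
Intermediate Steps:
l(g, k) = k
s = -15/4 (s = 3*(-1) - 3*1/4 = -3 - 3/4 = -15/4 ≈ -3.7500)
H(S, v) = -15/4
a(J) = 1 + J (a(J) = (J + 5) - 4 = (5 + J) - 4 = 1 + J)
(-8*H(2, 3))*a(4) - 15 = (-8*(-15/4))*(1 + 4) - 15 = 30*5 - 15 = 150 - 15 = 135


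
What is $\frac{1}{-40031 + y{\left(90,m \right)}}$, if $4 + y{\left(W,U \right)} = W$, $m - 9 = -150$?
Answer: $- \frac{1}{39945} \approx -2.5034 \cdot 10^{-5}$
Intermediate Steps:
$m = -141$ ($m = 9 - 150 = -141$)
$y{\left(W,U \right)} = -4 + W$
$\frac{1}{-40031 + y{\left(90,m \right)}} = \frac{1}{-40031 + \left(-4 + 90\right)} = \frac{1}{-40031 + 86} = \frac{1}{-39945} = - \frac{1}{39945}$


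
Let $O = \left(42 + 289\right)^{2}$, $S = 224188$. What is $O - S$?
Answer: $-114627$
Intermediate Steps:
$O = 109561$ ($O = 331^{2} = 109561$)
$O - S = 109561 - 224188 = -114627$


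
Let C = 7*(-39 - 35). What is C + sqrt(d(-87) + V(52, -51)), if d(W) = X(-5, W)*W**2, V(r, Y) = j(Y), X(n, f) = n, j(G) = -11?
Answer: -518 + 52*I*sqrt(14) ≈ -518.0 + 194.57*I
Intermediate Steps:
C = -518 (C = 7*(-74) = -518)
V(r, Y) = -11
d(W) = -5*W**2
C + sqrt(d(-87) + V(52, -51)) = -518 + sqrt(-5*(-87)**2 - 11) = -518 + sqrt(-5*7569 - 11) = -518 + sqrt(-37845 - 11) = -518 + sqrt(-37856) = -518 + 52*I*sqrt(14)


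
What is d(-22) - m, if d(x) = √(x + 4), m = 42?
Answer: -42 + 3*I*√2 ≈ -42.0 + 4.2426*I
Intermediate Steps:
d(x) = √(4 + x)
d(-22) - m = √(4 - 22) - 1*42 = √(-18) - 42 = 3*I*√2 - 42 = -42 + 3*I*√2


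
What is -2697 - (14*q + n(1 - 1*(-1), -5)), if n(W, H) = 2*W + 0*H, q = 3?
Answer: -2743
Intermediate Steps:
n(W, H) = 2*W (n(W, H) = 2*W + 0 = 2*W)
-2697 - (14*q + n(1 - 1*(-1), -5)) = -2697 - (14*3 + 2*(1 - 1*(-1))) = -2697 - (42 + 2*(1 + 1)) = -2697 - (42 + 2*2) = -2697 - (42 + 4) = -2697 - 1*46 = -2697 - 46 = -2743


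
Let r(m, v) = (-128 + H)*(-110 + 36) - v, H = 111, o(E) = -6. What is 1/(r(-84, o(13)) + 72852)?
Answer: 1/74116 ≈ 1.3492e-5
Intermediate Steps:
r(m, v) = 1258 - v (r(m, v) = (-128 + 111)*(-110 + 36) - v = -17*(-74) - v = 1258 - v)
1/(r(-84, o(13)) + 72852) = 1/((1258 - 1*(-6)) + 72852) = 1/((1258 + 6) + 72852) = 1/(1264 + 72852) = 1/74116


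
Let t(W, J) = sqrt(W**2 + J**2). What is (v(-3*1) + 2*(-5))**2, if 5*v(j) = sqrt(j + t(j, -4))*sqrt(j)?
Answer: (50 - I*sqrt(6))**2/25 ≈ 99.76 - 9.798*I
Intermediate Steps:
t(W, J) = sqrt(J**2 + W**2)
v(j) = sqrt(j)*sqrt(j + sqrt(16 + j**2))/5 (v(j) = (sqrt(j + sqrt((-4)**2 + j**2))*sqrt(j))/5 = (sqrt(j + sqrt(16 + j**2))*sqrt(j))/5 = (sqrt(j)*sqrt(j + sqrt(16 + j**2)))/5 = sqrt(j)*sqrt(j + sqrt(16 + j**2))/5)
(v(-3*1) + 2*(-5))**2 = (sqrt(-3*1)*sqrt(-3*1 + sqrt(16 + (-3*1)**2))/5 + 2*(-5))**2 = (sqrt(-3)*sqrt(-3 + sqrt(16 + (-3)**2))/5 - 10)**2 = ((I*sqrt(3))*sqrt(-3 + sqrt(16 + 9))/5 - 10)**2 = ((I*sqrt(3))*sqrt(-3 + sqrt(25))/5 - 10)**2 = ((I*sqrt(3))*sqrt(-3 + 5)/5 - 10)**2 = ((I*sqrt(3))*sqrt(2)/5 - 10)**2 = (I*sqrt(6)/5 - 10)**2 = (-10 + I*sqrt(6)/5)**2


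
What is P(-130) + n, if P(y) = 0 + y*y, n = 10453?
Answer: 27353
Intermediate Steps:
P(y) = y**2 (P(y) = 0 + y**2 = y**2)
P(-130) + n = (-130)**2 + 10453 = 16900 + 10453 = 27353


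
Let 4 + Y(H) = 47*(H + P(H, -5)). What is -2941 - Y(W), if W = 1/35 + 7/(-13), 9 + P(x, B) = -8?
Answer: -961886/455 ≈ -2114.0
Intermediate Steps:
P(x, B) = -17 (P(x, B) = -9 - 8 = -17)
W = -232/455 (W = 1*(1/35) + 7*(-1/13) = 1/35 - 7/13 = -232/455 ≈ -0.50989)
Y(H) = -803 + 47*H (Y(H) = -4 + 47*(H - 17) = -4 + 47*(-17 + H) = -4 + (-799 + 47*H) = -803 + 47*H)
-2941 - Y(W) = -2941 - (-803 + 47*(-232/455)) = -2941 - (-803 - 10904/455) = -2941 - 1*(-376269/455) = -2941 + 376269/455 = -961886/455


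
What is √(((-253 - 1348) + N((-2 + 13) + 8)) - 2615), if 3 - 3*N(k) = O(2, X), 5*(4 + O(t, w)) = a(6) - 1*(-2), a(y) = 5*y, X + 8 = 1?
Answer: I*√105395/5 ≈ 64.929*I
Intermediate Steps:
X = -7 (X = -8 + 1 = -7)
O(t, w) = 12/5 (O(t, w) = -4 + (5*6 - 1*(-2))/5 = -4 + (30 + 2)/5 = -4 + (⅕)*32 = -4 + 32/5 = 12/5)
N(k) = ⅕ (N(k) = 1 - ⅓*12/5 = 1 - ⅘ = ⅕)
√(((-253 - 1348) + N((-2 + 13) + 8)) - 2615) = √(((-253 - 1348) + ⅕) - 2615) = √((-1601 + ⅕) - 2615) = √(-8004/5 - 2615) = √(-21079/5) = I*√105395/5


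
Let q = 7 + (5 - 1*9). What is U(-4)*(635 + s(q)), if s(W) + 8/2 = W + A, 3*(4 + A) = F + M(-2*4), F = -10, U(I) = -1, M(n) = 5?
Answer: -1885/3 ≈ -628.33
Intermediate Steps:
q = 3 (q = 7 + (5 - 9) = 7 - 4 = 3)
A = -17/3 (A = -4 + (-10 + 5)/3 = -4 + (1/3)*(-5) = -4 - 5/3 = -17/3 ≈ -5.6667)
s(W) = -29/3 + W (s(W) = -4 + (W - 17/3) = -4 + (-17/3 + W) = -29/3 + W)
U(-4)*(635 + s(q)) = -(635 + (-29/3 + 3)) = -(635 - 20/3) = -1*1885/3 = -1885/3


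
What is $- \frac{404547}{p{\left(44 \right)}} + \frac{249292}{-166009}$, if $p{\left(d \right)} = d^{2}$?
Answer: $- \frac{6149188385}{29217584} \approx -210.46$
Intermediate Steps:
$- \frac{404547}{p{\left(44 \right)}} + \frac{249292}{-166009} = - \frac{404547}{44^{2}} + \frac{249292}{-166009} = - \frac{404547}{1936} + 249292 \left(- \frac{1}{166009}\right) = \left(-404547\right) \frac{1}{1936} - \frac{249292}{166009} = - \frac{36777}{176} - \frac{249292}{166009} = - \frac{6149188385}{29217584}$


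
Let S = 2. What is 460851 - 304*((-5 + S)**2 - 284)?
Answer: 544451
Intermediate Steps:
460851 - 304*((-5 + S)**2 - 284) = 460851 - 304*((-5 + 2)**2 - 284) = 460851 - 304*((-3)**2 - 284) = 460851 - 304*(9 - 284) = 460851 - 304*(-275) = 460851 - 1*(-83600) = 460851 + 83600 = 544451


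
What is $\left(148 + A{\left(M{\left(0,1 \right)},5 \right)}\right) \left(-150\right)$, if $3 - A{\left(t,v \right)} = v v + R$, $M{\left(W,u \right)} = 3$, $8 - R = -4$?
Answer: $-17100$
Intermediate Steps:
$R = 12$ ($R = 8 - -4 = 8 + 4 = 12$)
$A{\left(t,v \right)} = -9 - v^{2}$ ($A{\left(t,v \right)} = 3 - \left(v v + 12\right) = 3 - \left(v^{2} + 12\right) = 3 - \left(12 + v^{2}\right) = -9 - v^{2}$)
$\left(148 + A{\left(M{\left(0,1 \right)},5 \right)}\right) \left(-150\right) = \left(148 - 34\right) \left(-150\right) = 114 \left(-150\right) = -17100$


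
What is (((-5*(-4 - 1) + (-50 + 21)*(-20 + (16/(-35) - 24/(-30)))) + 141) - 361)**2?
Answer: 172318129/1225 ≈ 1.4067e+5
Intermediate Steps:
(((-5*(-4 - 1) + (-50 + 21)*(-20 + (16/(-35) - 24/(-30)))) + 141) - 361)**2 = (((-5*(-5) - 29*(-20 + (16*(-1/35) - 24*(-1/30)))) + 141) - 361)**2 = (((25 - 29*(-20 + (-16/35 + 4/5))) + 141) - 361)**2 = (((25 - 29*(-20 + 12/35)) + 141) - 361)**2 = (((25 - 29*(-688/35)) + 141) - 361)**2 = (((25 + 19952/35) + 141) - 361)**2 = ((20827/35 + 141) - 361)**2 = (25762/35 - 361)**2 = (13127/35)**2 = 172318129/1225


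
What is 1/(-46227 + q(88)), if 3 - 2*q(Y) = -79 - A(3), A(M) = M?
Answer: -2/92369 ≈ -2.1652e-5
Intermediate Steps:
q(Y) = 85/2 (q(Y) = 3/2 - (-79 - 1*3)/2 = 3/2 - (-79 - 3)/2 = 3/2 - ½*(-82) = 3/2 + 41 = 85/2)
1/(-46227 + q(88)) = 1/(-46227 + 85/2) = 1/(-92369/2) = -2/92369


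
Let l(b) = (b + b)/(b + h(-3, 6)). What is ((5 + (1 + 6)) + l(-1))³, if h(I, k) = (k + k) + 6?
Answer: 8242408/4913 ≈ 1677.7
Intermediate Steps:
h(I, k) = 6 + 2*k (h(I, k) = 2*k + 6 = 6 + 2*k)
l(b) = 2*b/(18 + b) (l(b) = (b + b)/(b + (6 + 2*6)) = (2*b)/(b + (6 + 12)) = (2*b)/(b + 18) = (2*b)/(18 + b) = 2*b/(18 + b))
((5 + (1 + 6)) + l(-1))³ = ((5 + (1 + 6)) + 2*(-1)/(18 - 1))³ = ((5 + 7) + 2*(-1)/17)³ = (12 + 2*(-1)*(1/17))³ = (12 - 2/17)³ = (202/17)³ = 8242408/4913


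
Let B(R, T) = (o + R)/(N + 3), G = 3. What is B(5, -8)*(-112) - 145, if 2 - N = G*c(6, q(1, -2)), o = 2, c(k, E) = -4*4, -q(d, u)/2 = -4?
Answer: -8469/53 ≈ -159.79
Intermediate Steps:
q(d, u) = 8 (q(d, u) = -2*(-4) = 8)
c(k, E) = -16
N = 50 (N = 2 - 3*(-16) = 2 - 1*(-48) = 2 + 48 = 50)
B(R, T) = 2/53 + R/53 (B(R, T) = (2 + R)/(50 + 3) = (2 + R)/53 = (2 + R)*(1/53) = 2/53 + R/53)
B(5, -8)*(-112) - 145 = (2/53 + (1/53)*5)*(-112) - 145 = (2/53 + 5/53)*(-112) - 145 = (7/53)*(-112) - 145 = -784/53 - 145 = -8469/53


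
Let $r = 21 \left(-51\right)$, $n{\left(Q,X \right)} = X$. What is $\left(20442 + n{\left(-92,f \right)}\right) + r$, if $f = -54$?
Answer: $19317$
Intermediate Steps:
$r = -1071$
$\left(20442 + n{\left(-92,f \right)}\right) + r = \left(20442 - 54\right) - 1071 = 20388 - 1071 = 19317$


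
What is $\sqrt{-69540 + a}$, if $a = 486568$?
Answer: $2 \sqrt{104257} \approx 645.78$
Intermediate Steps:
$\sqrt{-69540 + a} = \sqrt{-69540 + 486568} = \sqrt{417028} = 2 \sqrt{104257}$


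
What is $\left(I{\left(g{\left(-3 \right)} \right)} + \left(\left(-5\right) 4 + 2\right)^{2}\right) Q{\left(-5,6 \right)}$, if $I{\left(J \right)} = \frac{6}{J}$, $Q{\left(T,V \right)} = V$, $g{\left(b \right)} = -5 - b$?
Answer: $1926$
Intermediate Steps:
$\left(I{\left(g{\left(-3 \right)} \right)} + \left(\left(-5\right) 4 + 2\right)^{2}\right) Q{\left(-5,6 \right)} = \left(\frac{6}{-5 - -3} + \left(\left(-5\right) 4 + 2\right)^{2}\right) 6 = \left(\frac{6}{-5 + 3} + \left(-20 + 2\right)^{2}\right) 6 = \left(\frac{6}{-2} + \left(-18\right)^{2}\right) 6 = \left(6 \left(- \frac{1}{2}\right) + 324\right) 6 = \left(-3 + 324\right) 6 = 321 \cdot 6 = 1926$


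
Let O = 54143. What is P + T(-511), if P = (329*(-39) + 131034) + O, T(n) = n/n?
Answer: 172347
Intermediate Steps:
T(n) = 1
P = 172346 (P = (329*(-39) + 131034) + 54143 = (-12831 + 131034) + 54143 = 118203 + 54143 = 172346)
P + T(-511) = 172346 + 1 = 172347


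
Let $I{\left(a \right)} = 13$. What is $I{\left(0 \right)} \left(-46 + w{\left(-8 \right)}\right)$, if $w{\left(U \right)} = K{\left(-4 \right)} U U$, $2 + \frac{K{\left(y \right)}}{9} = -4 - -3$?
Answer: $-23062$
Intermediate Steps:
$K{\left(y \right)} = -27$ ($K{\left(y \right)} = -18 + 9 \left(-4 - -3\right) = -18 + 9 \left(-4 + 3\right) = -18 + 9 \left(-1\right) = -18 - 9 = -27$)
$w{\left(U \right)} = - 27 U^{2}$ ($w{\left(U \right)} = - 27 U U = - 27 U^{2}$)
$I{\left(0 \right)} \left(-46 + w{\left(-8 \right)}\right) = 13 \left(-46 - 27 \left(-8\right)^{2}\right) = 13 \left(-46 - 1728\right) = 13 \left(-1774\right) = -23062$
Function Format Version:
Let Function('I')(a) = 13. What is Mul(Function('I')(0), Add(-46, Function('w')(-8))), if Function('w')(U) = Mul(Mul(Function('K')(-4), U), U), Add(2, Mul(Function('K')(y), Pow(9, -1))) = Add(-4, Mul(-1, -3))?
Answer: -23062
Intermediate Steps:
Function('K')(y) = -27 (Function('K')(y) = Add(-18, Mul(9, Add(-4, Mul(-1, -3)))) = Add(-18, Mul(9, Add(-4, 3))) = Add(-18, Mul(9, -1)) = Add(-18, -9) = -27)
Function('w')(U) = Mul(-27, Pow(U, 2)) (Function('w')(U) = Mul(Mul(-27, U), U) = Mul(-27, Pow(U, 2)))
Mul(Function('I')(0), Add(-46, Function('w')(-8))) = Mul(13, Add(-46, Mul(-27, Pow(-8, 2)))) = Mul(13, Add(-46, Mul(-27, 64))) = Mul(13, Add(-46, -1728)) = Mul(13, -1774) = -23062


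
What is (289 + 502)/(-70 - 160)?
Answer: -791/230 ≈ -3.4391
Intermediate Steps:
(289 + 502)/(-70 - 160) = 791/(-230) = 791*(-1/230) = -791/230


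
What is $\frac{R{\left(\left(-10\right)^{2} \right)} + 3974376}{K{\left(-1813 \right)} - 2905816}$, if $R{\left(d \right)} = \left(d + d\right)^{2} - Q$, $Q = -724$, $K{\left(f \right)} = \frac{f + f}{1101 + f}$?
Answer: $- \frac{1429375600}{1034468683} \approx -1.3817$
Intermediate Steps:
$K{\left(f \right)} = \frac{2 f}{1101 + f}$
$R{\left(d \right)} = 724 + 4 d^{2}$ ($R{\left(d \right)} = \left(d + d\right)^{2} - -724 = \left(2 d\right)^{2} + 724 = 4 d^{2} + 724 = 724 + 4 d^{2}$)
$\frac{R{\left(\left(-10\right)^{2} \right)} + 3974376}{K{\left(-1813 \right)} - 2905816} = \frac{\left(724 + 4 \left(\left(-10\right)^{2}\right)^{2}\right) + 3974376}{2 \left(-1813\right) \frac{1}{1101 - 1813} - 2905816} = \frac{\left(724 + 4 \cdot 100^{2}\right) + 3974376}{2 \left(-1813\right) \frac{1}{-712} - 2905816} = \frac{\left(724 + 4 \cdot 10000\right) + 3974376}{2 \left(-1813\right) \left(- \frac{1}{712}\right) - 2905816} = \frac{\left(724 + 40000\right) + 3974376}{\frac{1813}{356} - 2905816} = \frac{40724 + 3974376}{- \frac{1034468683}{356}} = 4015100 \left(- \frac{356}{1034468683}\right) = - \frac{1429375600}{1034468683}$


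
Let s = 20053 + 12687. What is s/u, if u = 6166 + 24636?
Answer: 16370/15401 ≈ 1.0629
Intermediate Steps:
u = 30802
s = 32740
s/u = 32740/30802 = 32740*(1/30802) = 16370/15401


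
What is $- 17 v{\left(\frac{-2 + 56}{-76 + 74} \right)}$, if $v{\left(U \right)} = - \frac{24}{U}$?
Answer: $- \frac{136}{9} \approx -15.111$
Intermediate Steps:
$- 17 v{\left(\frac{-2 + 56}{-76 + 74} \right)} = - 17 \left(- \frac{24}{\left(-2 + 56\right) \frac{1}{-76 + 74}}\right) = - 17 \left(- \frac{24}{54 \frac{1}{-2}}\right) = - 17 \left(- \frac{24}{54 \left(- \frac{1}{2}\right)}\right) = - 17 \left(- \frac{24}{-27}\right) = - 17 \left(\left(-24\right) \left(- \frac{1}{27}\right)\right) = \left(-17\right) \frac{8}{9} = - \frac{136}{9}$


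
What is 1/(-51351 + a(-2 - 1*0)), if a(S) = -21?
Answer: -1/51372 ≈ -1.9466e-5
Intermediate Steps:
1/(-51351 + a(-2 - 1*0)) = 1/(-51351 - 21) = 1/(-51372) = -1/51372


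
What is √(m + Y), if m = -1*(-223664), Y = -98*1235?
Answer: √102634 ≈ 320.37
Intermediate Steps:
Y = -121030
m = 223664
√(m + Y) = √(223664 - 121030) = √102634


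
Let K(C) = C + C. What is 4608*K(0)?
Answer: 0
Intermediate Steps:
K(C) = 2*C
4608*K(0) = 4608*(2*0) = 4608*0 = 0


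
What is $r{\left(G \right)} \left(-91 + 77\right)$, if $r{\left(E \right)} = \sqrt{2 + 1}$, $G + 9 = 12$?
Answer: $- 14 \sqrt{3} \approx -24.249$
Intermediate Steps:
$G = 3$ ($G = -9 + 12 = 3$)
$r{\left(E \right)} = \sqrt{3}$
$r{\left(G \right)} \left(-91 + 77\right) = \sqrt{3} \left(-91 + 77\right) = \sqrt{3} \left(-14\right) = - 14 \sqrt{3}$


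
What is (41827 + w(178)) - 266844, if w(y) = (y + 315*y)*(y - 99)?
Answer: 4218575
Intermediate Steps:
w(y) = 316*y*(-99 + y) (w(y) = (316*y)*(-99 + y) = 316*y*(-99 + y))
(41827 + w(178)) - 266844 = (41827 + 316*178*(-99 + 178)) - 266844 = (41827 + 316*178*79) - 266844 = (41827 + 4443592) - 266844 = 4485419 - 266844 = 4218575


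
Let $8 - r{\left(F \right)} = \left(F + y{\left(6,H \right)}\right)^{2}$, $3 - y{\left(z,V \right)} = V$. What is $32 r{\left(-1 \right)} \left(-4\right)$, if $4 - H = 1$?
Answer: $-896$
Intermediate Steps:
$H = 3$ ($H = 4 - 1 = 3$)
$y{\left(z,V \right)} = 3 - V$
$r{\left(F \right)} = 8 - F^{2}$ ($r{\left(F \right)} = 8 - \left(F + \left(3 - 3\right)\right)^{2} = 8 - \left(F + 0\right)^{2} = 8 - F^{2}$)
$32 r{\left(-1 \right)} \left(-4\right) = 32 \left(8 - \left(-1\right)^{2}\right) \left(-4\right) = 32 \left(8 - 1\right) \left(-4\right) = 32 \cdot 7 \left(-4\right) = 224 \left(-4\right) = -896$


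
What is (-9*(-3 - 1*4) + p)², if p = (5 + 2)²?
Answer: 12544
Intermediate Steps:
p = 49 (p = 7² = 49)
(-9*(-3 - 1*4) + p)² = (-9*(-3 - 1*4) + 49)² = (-9*(-3 - 4) + 49)² = (-9*(-7) + 49)² = (63 + 49)² = 112² = 12544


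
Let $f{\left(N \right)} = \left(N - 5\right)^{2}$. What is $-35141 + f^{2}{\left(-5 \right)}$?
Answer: $-25141$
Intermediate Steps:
$f{\left(N \right)} = \left(-5 + N\right)^{2}$
$-35141 + f^{2}{\left(-5 \right)} = -35141 + \left(\left(-5 - 5\right)^{2}\right)^{2} = -35141 + \left(\left(-10\right)^{2}\right)^{2} = -35141 + 100^{2} = -35141 + 10000 = -25141$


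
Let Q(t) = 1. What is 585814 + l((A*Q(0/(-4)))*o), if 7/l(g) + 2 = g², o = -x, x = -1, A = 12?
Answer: 83185595/142 ≈ 5.8581e+5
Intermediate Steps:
o = 1 (o = -1*(-1) = 1)
l(g) = 7/(-2 + g²)
585814 + l((A*Q(0/(-4)))*o) = 585814 + 7/(-2 + ((12*1)*1)²) = 585814 + 7/(-2 + (12*1)²) = 585814 + 7/(-2 + 12²) = 585814 + 7/(-2 + 144) = 585814 + 7/142 = 83185595/142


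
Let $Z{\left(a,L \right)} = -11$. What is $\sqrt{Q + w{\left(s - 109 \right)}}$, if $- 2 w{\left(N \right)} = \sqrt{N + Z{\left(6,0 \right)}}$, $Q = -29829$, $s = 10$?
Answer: $\frac{\sqrt{-119316 - 2 i \sqrt{110}}}{2} \approx 0.015182 - 172.71 i$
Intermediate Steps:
$w{\left(N \right)} = - \frac{\sqrt{-11 + N}}{2}$ ($w{\left(N \right)} = - \frac{\sqrt{N - 11}}{2} = - \frac{\sqrt{-11 + N}}{2}$)
$\sqrt{Q + w{\left(s - 109 \right)}} = \sqrt{-29829 - \frac{\sqrt{-11 + \left(10 - 109\right)}}{2}} = \sqrt{-29829 - \frac{\sqrt{-11 - 99}}{2}} = \sqrt{-29829 - \frac{\sqrt{-110}}{2}} = \sqrt{-29829 - \frac{i \sqrt{110}}{2}}$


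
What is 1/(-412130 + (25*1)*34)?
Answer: -1/411280 ≈ -2.4314e-6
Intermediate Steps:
1/(-412130 + (25*1)*34) = 1/(-412130 + 25*34) = 1/(-412130 + 850) = 1/(-411280) = -1/411280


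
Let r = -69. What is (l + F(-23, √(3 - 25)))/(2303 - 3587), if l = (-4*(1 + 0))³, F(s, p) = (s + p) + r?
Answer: 13/107 - I*√22/1284 ≈ 0.1215 - 0.003653*I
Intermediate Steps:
F(s, p) = -69 + p + s (F(s, p) = (s + p) - 69 = (p + s) - 69 = -69 + p + s)
l = -64 (l = (-4*1)³ = (-4)³ = -64)
(l + F(-23, √(3 - 25)))/(2303 - 3587) = (-64 + (-69 + √(3 - 25) - 23))/(2303 - 3587) = (-64 + (-69 + √(-22) - 23))/(-1284) = (-64 + (-69 + I*√22 - 23))*(-1/1284) = (-64 + (-92 + I*√22))*(-1/1284) = (-156 + I*√22)*(-1/1284) = 13/107 - I*√22/1284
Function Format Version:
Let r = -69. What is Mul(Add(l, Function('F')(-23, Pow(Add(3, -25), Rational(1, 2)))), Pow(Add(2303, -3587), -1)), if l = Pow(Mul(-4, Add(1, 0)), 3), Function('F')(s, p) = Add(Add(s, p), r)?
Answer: Add(Rational(13, 107), Mul(Rational(-1, 1284), I, Pow(22, Rational(1, 2)))) ≈ Add(0.12150, Mul(-0.0036530, I))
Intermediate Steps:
Function('F')(s, p) = Add(-69, p, s) (Function('F')(s, p) = Add(Add(s, p), -69) = Add(Add(p, s), -69) = Add(-69, p, s))
l = -64 (l = Pow(Mul(-4, 1), 3) = Pow(-4, 3) = -64)
Mul(Add(l, Function('F')(-23, Pow(Add(3, -25), Rational(1, 2)))), Pow(Add(2303, -3587), -1)) = Mul(Add(-64, Add(-69, Pow(Add(3, -25), Rational(1, 2)), -23)), Pow(Add(2303, -3587), -1)) = Mul(Add(-64, Add(-69, Pow(-22, Rational(1, 2)), -23)), Pow(-1284, -1)) = Mul(Add(-64, Add(-69, Mul(I, Pow(22, Rational(1, 2))), -23)), Rational(-1, 1284)) = Mul(Add(-64, Add(-92, Mul(I, Pow(22, Rational(1, 2))))), Rational(-1, 1284)) = Mul(Add(-156, Mul(I, Pow(22, Rational(1, 2)))), Rational(-1, 1284)) = Add(Rational(13, 107), Mul(Rational(-1, 1284), I, Pow(22, Rational(1, 2))))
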